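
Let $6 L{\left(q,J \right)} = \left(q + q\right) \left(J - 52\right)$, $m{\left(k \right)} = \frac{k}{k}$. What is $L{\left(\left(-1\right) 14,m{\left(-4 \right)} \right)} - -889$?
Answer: $1127$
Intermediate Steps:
$m{\left(k \right)} = 1$
$L{\left(q,J \right)} = \frac{q \left(-52 + J\right)}{3}$ ($L{\left(q,J \right)} = \frac{\left(q + q\right) \left(J - 52\right)}{6} = \frac{2 q \left(-52 + J\right)}{6} = \frac{q \left(-52 + J\right)}{3}$)
$L{\left(\left(-1\right) 14,m{\left(-4 \right)} \right)} - -889 = \frac{\left(-1\right) 14 \left(-52 + 1\right)}{3} - -889 = \frac{1}{3} \left(-14\right) \left(-51\right) + 889 = 238 + 889 = 1127$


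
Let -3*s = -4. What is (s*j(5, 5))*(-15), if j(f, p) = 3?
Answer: -60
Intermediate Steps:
s = 4/3 (s = -⅓*(-4) = 4/3 ≈ 1.3333)
(s*j(5, 5))*(-15) = ((4/3)*3)*(-15) = 4*(-15) = -60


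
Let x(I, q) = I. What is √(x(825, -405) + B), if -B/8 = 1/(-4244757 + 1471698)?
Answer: √6344131401606297/2773059 ≈ 28.723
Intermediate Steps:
B = 8/2773059 (B = -8/(-4244757 + 1471698) = -8/(-2773059) = -8*(-1/2773059) = 8/2773059 ≈ 2.8849e-6)
√(x(825, -405) + B) = √(825 + 8/2773059) = √(2287773683/2773059) = √6344131401606297/2773059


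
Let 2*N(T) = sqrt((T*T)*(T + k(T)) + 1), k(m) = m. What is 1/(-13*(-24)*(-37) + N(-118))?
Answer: -46176/536341807 - 2*I*sqrt(3286063)/536341807 ≈ -8.6094e-5 - 6.7597e-6*I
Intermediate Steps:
N(T) = sqrt(1 + 2*T**3)/2 (N(T) = sqrt((T*T)*(T + T) + 1)/2 = sqrt(T**2*(2*T) + 1)/2 = sqrt(2*T**3 + 1)/2 = sqrt(1 + 2*T**3)/2)
1/(-13*(-24)*(-37) + N(-118)) = 1/(-13*(-24)*(-37) + sqrt(1 + 2*(-118)**3)/2) = 1/(312*(-37) + sqrt(1 + 2*(-1643032))/2) = 1/(-11544 + sqrt(1 - 3286064)/2) = 1/(-11544 + sqrt(-3286063)/2) = 1/(-11544 + (I*sqrt(3286063))/2) = 1/(-11544 + I*sqrt(3286063)/2)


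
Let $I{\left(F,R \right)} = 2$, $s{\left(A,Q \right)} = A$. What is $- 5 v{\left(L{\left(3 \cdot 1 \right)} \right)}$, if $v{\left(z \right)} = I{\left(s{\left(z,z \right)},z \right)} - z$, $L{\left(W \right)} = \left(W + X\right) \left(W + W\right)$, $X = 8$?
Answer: $320$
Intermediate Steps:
$L{\left(W \right)} = 2 W \left(8 + W\right)$ ($L{\left(W \right)} = \left(W + 8\right) \left(W + W\right) = \left(8 + W\right) 2 W = 2 W \left(8 + W\right)$)
$v{\left(z \right)} = 2 - z$
$- 5 v{\left(L{\left(3 \cdot 1 \right)} \right)} = - 5 \left(2 - 2 \cdot 3 \cdot 1 \left(8 + 3 \cdot 1\right)\right) = - 5 \left(2 - 2 \cdot 3 \left(8 + 3\right)\right) = - 5 \left(2 - 2 \cdot 3 \cdot 11\right) = - 5 \left(2 - 66\right) = \left(-5\right) \left(-64\right) = 320$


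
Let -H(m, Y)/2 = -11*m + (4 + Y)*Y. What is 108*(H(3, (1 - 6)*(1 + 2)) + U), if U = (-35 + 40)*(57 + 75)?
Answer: 42768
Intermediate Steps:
U = 660 (U = 5*132 = 660)
H(m, Y) = 22*m - 2*Y*(4 + Y) (H(m, Y) = -2*(-11*m + (4 + Y)*Y) = -2*(-11*m + Y*(4 + Y)) = 22*m - 2*Y*(4 + Y))
108*(H(3, (1 - 6)*(1 + 2)) + U) = 108*((-8*(1 - 6)*(1 + 2) - 2*(1 - 6)²*(1 + 2)² + 22*3) + 660) = 108*((-(-40)*3 - 2*(-5*3)² + 66) + 660) = 108*((-8*(-15) - 2*(-15)² + 66) + 660) = 108*((120 - 2*225 + 66) + 660) = 108*((120 - 450 + 66) + 660) = 108*(-264 + 660) = 108*396 = 42768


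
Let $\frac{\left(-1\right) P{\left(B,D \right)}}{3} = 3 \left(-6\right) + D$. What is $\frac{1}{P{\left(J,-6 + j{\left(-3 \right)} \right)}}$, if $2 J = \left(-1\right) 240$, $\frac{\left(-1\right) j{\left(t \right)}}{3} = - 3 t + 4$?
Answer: $\frac{1}{189} \approx 0.005291$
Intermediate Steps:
$j{\left(t \right)} = -12 + 9 t$ ($j{\left(t \right)} = - 3 \left(- 3 t + 4\right) = - 3 \left(4 - 3 t\right) = -12 + 9 t$)
$J = -120$ ($J = \frac{\left(-1\right) 240}{2} = \frac{1}{2} \left(-240\right) = -120$)
$P{\left(B,D \right)} = 54 - 3 D$ ($P{\left(B,D \right)} = - 3 \left(3 \left(-6\right) + D\right) = - 3 \left(-18 + D\right) = 54 - 3 D$)
$\frac{1}{P{\left(J,-6 + j{\left(-3 \right)} \right)}} = \frac{1}{54 - 3 \left(-6 + \left(-12 + 9 \left(-3\right)\right)\right)} = \frac{1}{54 - 3 \left(-6 - 39\right)} = \frac{1}{54 - -135} = \frac{1}{54 + 135} = \frac{1}{189}$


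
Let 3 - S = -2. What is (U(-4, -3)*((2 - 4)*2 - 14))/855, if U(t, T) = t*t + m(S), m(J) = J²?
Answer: -82/95 ≈ -0.86316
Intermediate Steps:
S = 5 (S = 3 - 1*(-2) = 3 + 2 = 5)
U(t, T) = 25 + t² (U(t, T) = t*t + 5² = t² + 25 = 25 + t²)
(U(-4, -3)*((2 - 4)*2 - 14))/855 = ((25 + (-4)²)*((2 - 4)*2 - 14))/855 = ((25 + 16)*(-2*2 - 14))*(1/855) = (41*(-4 - 14))*(1/855) = (41*(-18))*(1/855) = -738*1/855 = -82/95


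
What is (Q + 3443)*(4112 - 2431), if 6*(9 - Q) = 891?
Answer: 11106367/2 ≈ 5.5532e+6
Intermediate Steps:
Q = -279/2 (Q = 9 - 1/6*891 = 9 - 297/2 = -279/2 ≈ -139.50)
(Q + 3443)*(4112 - 2431) = (-279/2 + 3443)*(4112 - 2431) = (6607/2)*1681 = 11106367/2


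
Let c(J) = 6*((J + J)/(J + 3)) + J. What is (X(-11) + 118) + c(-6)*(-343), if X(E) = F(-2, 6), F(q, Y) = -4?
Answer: -6060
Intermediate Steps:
X(E) = -4
c(J) = J + 12*J/(3 + J) (c(J) = 6*((2*J)/(3 + J)) + J = 6*(2*J/(3 + J)) + J = 12*J/(3 + J) + J = J + 12*J/(3 + J))
(X(-11) + 118) + c(-6)*(-343) = (-4 + 118) - 6*(15 - 6)/(3 - 6)*(-343) = 114 - 6*9/(-3)*(-343) = 114 - 6*(-1/3)*9*(-343) = 114 + 18*(-343) = 114 - 6174 = -6060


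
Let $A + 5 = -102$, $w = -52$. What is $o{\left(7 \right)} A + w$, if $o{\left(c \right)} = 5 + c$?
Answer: $-1336$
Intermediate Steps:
$A = -107$ ($A = -5 - 102 = -107$)
$o{\left(7 \right)} A + w = \left(5 + 7\right) \left(-107\right) - 52 = 12 \left(-107\right) - 52 = -1284 - 52 = -1336$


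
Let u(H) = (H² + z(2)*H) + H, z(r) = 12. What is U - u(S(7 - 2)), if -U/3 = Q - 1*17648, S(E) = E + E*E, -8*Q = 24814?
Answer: 243837/4 ≈ 60959.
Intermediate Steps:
Q = -12407/4 (Q = -⅛*24814 = -12407/4 ≈ -3101.8)
S(E) = E + E²
u(H) = H² + 13*H (u(H) = (H² + 12*H) + H = H² + 13*H)
U = 248997/4 (U = -3*(-12407/4 - 1*17648) = -3*(-12407/4 - 17648) = -3*(-82999/4) = 248997/4 ≈ 62249.)
U - u(S(7 - 2)) = 248997/4 - (7 - 2)*(1 + (7 - 2))*(13 + (7 - 2)*(1 + (7 - 2))) = 248997/4 - 5*(1 + 5)*(13 + 5*(1 + 5)) = 248997/4 - 5*6*(13 + 5*6) = 248997/4 - 30*(13 + 30) = 248997/4 - 30*43 = 248997/4 - 1*1290 = 248997/4 - 1290 = 243837/4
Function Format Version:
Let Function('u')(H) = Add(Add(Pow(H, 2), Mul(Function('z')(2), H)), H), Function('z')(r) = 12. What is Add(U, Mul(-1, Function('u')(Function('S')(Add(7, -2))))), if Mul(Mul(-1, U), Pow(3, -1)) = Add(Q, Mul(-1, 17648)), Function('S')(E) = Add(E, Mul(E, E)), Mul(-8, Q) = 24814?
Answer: Rational(243837, 4) ≈ 60959.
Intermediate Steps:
Q = Rational(-12407, 4) (Q = Mul(Rational(-1, 8), 24814) = Rational(-12407, 4) ≈ -3101.8)
Function('S')(E) = Add(E, Pow(E, 2))
Function('u')(H) = Add(Pow(H, 2), Mul(13, H)) (Function('u')(H) = Add(Add(Pow(H, 2), Mul(12, H)), H) = Add(Pow(H, 2), Mul(13, H)))
U = Rational(248997, 4) (U = Mul(-3, Add(Rational(-12407, 4), Mul(-1, 17648))) = Mul(-3, Add(Rational(-12407, 4), -17648)) = Mul(-3, Rational(-82999, 4)) = Rational(248997, 4) ≈ 62249.)
Add(U, Mul(-1, Function('u')(Function('S')(Add(7, -2))))) = Add(Rational(248997, 4), Mul(-1, Mul(Mul(Add(7, -2), Add(1, Add(7, -2))), Add(13, Mul(Add(7, -2), Add(1, Add(7, -2))))))) = Add(Rational(248997, 4), Mul(-1, Mul(Mul(5, Add(1, 5)), Add(13, Mul(5, Add(1, 5)))))) = Add(Rational(248997, 4), Mul(-1, Mul(Mul(5, 6), Add(13, Mul(5, 6))))) = Add(Rational(248997, 4), Mul(-1, Mul(30, Add(13, 30)))) = Add(Rational(248997, 4), Mul(-1, Mul(30, 43))) = Add(Rational(248997, 4), Mul(-1, 1290)) = Add(Rational(248997, 4), -1290) = Rational(243837, 4)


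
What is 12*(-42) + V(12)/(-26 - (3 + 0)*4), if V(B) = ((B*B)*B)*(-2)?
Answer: -7848/19 ≈ -413.05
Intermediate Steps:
V(B) = -2*B³ (V(B) = (B²*B)*(-2) = B³*(-2) = -2*B³)
12*(-42) + V(12)/(-26 - (3 + 0)*4) = 12*(-42) + (-2*12³)/(-26 - (3 + 0)*4) = -504 + (-2*1728)/(-26 - 3*4) = -504 - 3456/(-26 - 1*12) = -504 - 3456/(-26 - 12) = -504 - 3456/(-38) = -504 - 3456*(-1/38) = -504 + 1728/19 = -7848/19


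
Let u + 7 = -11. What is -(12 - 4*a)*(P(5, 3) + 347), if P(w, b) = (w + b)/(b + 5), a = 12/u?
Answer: -5104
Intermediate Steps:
u = -18 (u = -7 - 11 = -18)
a = -⅔ (a = 12/(-18) = 12*(-1/18) = -⅔ ≈ -0.66667)
P(w, b) = (b + w)/(5 + b)
-(12 - 4*a)*(P(5, 3) + 347) = -(12 - 4*(-⅔))*((3 + 5)/(5 + 3) + 347) = -(12 + 8/3)*(8/8 + 347) = -44*((⅛)*8 + 347)/3 = -44*(1 + 347)/3 = -44*348/3 = -1*5104 = -5104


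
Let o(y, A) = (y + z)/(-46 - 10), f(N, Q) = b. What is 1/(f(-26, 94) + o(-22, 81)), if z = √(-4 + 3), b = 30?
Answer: 95312/2896805 + 56*I/2896805 ≈ 0.032902 + 1.9332e-5*I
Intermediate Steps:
f(N, Q) = 30
z = I (z = √(-1) = I ≈ 1.0*I)
o(y, A) = -I/56 - y/56 (o(y, A) = (y + I)/(-46 - 10) = (I + y)/(-56) = (I + y)*(-1/56) = -I/56 - y/56)
1/(f(-26, 94) + o(-22, 81)) = 1/(30 + (-I/56 - 1/56*(-22))) = 1/(30 + (-I/56 + 11/28)) = 1/(30 + (11/28 - I/56)) = 1/(851/28 - I/56) = 3136*(851/28 + I/56)/2896805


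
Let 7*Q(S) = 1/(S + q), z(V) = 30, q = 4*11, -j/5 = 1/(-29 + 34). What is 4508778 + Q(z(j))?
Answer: 2335547005/518 ≈ 4.5088e+6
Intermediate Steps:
j = -1 (j = -5/(-29 + 34) = -5/5 = -5*⅕ = -1)
q = 44
Q(S) = 1/(7*(44 + S)) (Q(S) = 1/(7*(S + 44)) = 1/(7*(44 + S)))
4508778 + Q(z(j)) = 4508778 + 1/(7*(44 + 30)) = 4508778 + (⅐)/74 = 4508778 + (⅐)*(1/74) = 4508778 + 1/518 = 2335547005/518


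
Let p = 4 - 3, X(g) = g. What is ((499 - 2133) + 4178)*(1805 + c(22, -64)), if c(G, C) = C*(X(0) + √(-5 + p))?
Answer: 4591920 - 325632*I ≈ 4.5919e+6 - 3.2563e+5*I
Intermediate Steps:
p = 1
c(G, C) = 2*I*C (c(G, C) = C*(0 + √(-5 + 1)) = C*(0 + √(-4)) = C*(0 + 2*I) = C*(2*I) = 2*I*C)
((499 - 2133) + 4178)*(1805 + c(22, -64)) = ((499 - 2133) + 4178)*(1805 + 2*I*(-64)) = (-1634 + 4178)*(1805 - 128*I) = 2544*(1805 - 128*I) = 4591920 - 325632*I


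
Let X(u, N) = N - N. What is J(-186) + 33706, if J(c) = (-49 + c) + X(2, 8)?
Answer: 33471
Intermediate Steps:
X(u, N) = 0
J(c) = -49 + c (J(c) = (-49 + c) + 0 = -49 + c)
J(-186) + 33706 = (-49 - 186) + 33706 = -235 + 33706 = 33471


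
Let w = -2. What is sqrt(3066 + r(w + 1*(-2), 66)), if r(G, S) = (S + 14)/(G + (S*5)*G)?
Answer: sqrt(335907406)/331 ≈ 55.371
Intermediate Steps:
r(G, S) = (14 + S)/(G + 5*G*S) (r(G, S) = (14 + S)/(G + (5*S)*G) = (14 + S)/(G + 5*G*S))
sqrt(3066 + r(w + 1*(-2), 66)) = sqrt(3066 + (14 + 66)/((-2 + 1*(-2))*(1 + 5*66))) = sqrt(3066 + 80/(-2 - 2*(1 + 330))) = sqrt(3066 + 80/(-4*331)) = sqrt(3066 - 1/4*1/331*80) = sqrt(3066 - 20/331) = sqrt(1014826/331) = sqrt(335907406)/331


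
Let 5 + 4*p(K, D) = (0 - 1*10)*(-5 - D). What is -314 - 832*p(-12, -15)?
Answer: 21526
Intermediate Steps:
p(K, D) = 45/4 + 5*D/2 (p(K, D) = -5/4 + ((0 - 1*10)*(-5 - D))/4 = -5/4 + ((0 - 10)*(-5 - D))/4 = -5/4 + (-10*(-5 - D))/4 = -5/4 + (50 + 10*D)/4 = -5/4 + (25/2 + 5*D/2) = 45/4 + 5*D/2)
-314 - 832*p(-12, -15) = -314 - 832*(45/4 + (5/2)*(-15)) = -314 - 832*(45/4 - 75/2) = -314 - 832*(-105/4) = -314 + 21840 = 21526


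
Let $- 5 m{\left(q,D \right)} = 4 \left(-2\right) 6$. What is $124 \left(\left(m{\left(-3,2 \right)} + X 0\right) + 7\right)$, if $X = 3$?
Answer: $\frac{10292}{5} \approx 2058.4$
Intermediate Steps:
$m{\left(q,D \right)} = \frac{48}{5}$ ($m{\left(q,D \right)} = - \frac{4 \left(-2\right) 6}{5} = - \frac{\left(-8\right) 6}{5} = \left(- \frac{1}{5}\right) \left(-48\right) = \frac{48}{5}$)
$124 \left(\left(m{\left(-3,2 \right)} + X 0\right) + 7\right) = 124 \left(\left(\frac{48}{5} + 3 \cdot 0\right) + 7\right) = 124 \left(\left(\frac{48}{5} + 0\right) + 7\right) = 124 \left(\frac{48}{5} + 7\right) = 124 \cdot \frac{83}{5} = \frac{10292}{5}$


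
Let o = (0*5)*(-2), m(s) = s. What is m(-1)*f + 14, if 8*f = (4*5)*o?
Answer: 14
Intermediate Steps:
o = 0 (o = 0*(-2) = 0)
f = 0 (f = ((4*5)*0)/8 = (20*0)/8 = (1/8)*0 = 0)
m(-1)*f + 14 = -1*0 + 14 = 0 + 14 = 14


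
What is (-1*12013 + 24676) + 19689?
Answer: 32352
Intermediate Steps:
(-1*12013 + 24676) + 19689 = (-12013 + 24676) + 19689 = 12663 + 19689 = 32352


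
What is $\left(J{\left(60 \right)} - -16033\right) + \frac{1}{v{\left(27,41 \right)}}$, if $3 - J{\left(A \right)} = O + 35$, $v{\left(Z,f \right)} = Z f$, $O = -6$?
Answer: $\frac{17719750}{1107} \approx 16007.0$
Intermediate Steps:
$J{\left(A \right)} = -26$ ($J{\left(A \right)} = 3 - \left(-6 + 35\right) = 3 - 29 = -26$)
$\left(J{\left(60 \right)} - -16033\right) + \frac{1}{v{\left(27,41 \right)}} = \left(-26 - -16033\right) + \frac{1}{27 \cdot 41} = \left(-26 + 16033\right) + \frac{1}{1107} = 16007 + \frac{1}{1107} = \frac{17719750}{1107}$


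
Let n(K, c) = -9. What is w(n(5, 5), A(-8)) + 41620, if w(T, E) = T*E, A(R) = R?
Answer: 41692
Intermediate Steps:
w(T, E) = E*T
w(n(5, 5), A(-8)) + 41620 = -8*(-9) + 41620 = 72 + 41620 = 41692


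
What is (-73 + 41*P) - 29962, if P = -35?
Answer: -31470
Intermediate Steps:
(-73 + 41*P) - 29962 = (-73 + 41*(-35)) - 29962 = (-73 - 1435) - 29962 = -1508 - 29962 = -31470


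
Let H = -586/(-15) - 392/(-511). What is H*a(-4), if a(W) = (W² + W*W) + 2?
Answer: 1483012/1095 ≈ 1354.3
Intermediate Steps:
H = 43618/1095 (H = -586*(-1/15) - 392*(-1/511) = 586/15 + 56/73 = 43618/1095 ≈ 39.834)
a(W) = 2 + 2*W² (a(W) = (W² + W²) + 2 = 2*W² + 2 = 2 + 2*W²)
H*a(-4) = 43618*(2 + 2*(-4)²)/1095 = 43618*(2 + 2*16)/1095 = 43618*(2 + 32)/1095 = (43618/1095)*34 = 1483012/1095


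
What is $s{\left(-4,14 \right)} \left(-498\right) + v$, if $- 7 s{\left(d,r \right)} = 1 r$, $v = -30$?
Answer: $966$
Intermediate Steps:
$s{\left(d,r \right)} = - \frac{r}{7}$ ($s{\left(d,r \right)} = - \frac{1 r}{7} = - \frac{r}{7}$)
$s{\left(-4,14 \right)} \left(-498\right) + v = \left(- \frac{1}{7}\right) 14 \left(-498\right) - 30 = \left(-2\right) \left(-498\right) - 30 = 996 - 30 = 966$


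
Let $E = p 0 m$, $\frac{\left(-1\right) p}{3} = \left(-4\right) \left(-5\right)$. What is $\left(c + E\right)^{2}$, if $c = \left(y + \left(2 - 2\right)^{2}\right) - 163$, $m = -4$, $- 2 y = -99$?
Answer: $\frac{51529}{4} \approx 12882.0$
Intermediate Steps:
$y = \frac{99}{2}$ ($y = \left(- \frac{1}{2}\right) \left(-99\right) = \frac{99}{2} \approx 49.5$)
$p = -60$ ($p = - 3 \left(\left(-4\right) \left(-5\right)\right) = \left(-3\right) 20 = -60$)
$E = 0$ ($E = \left(-60\right) 0 \left(-4\right) = 0 \left(-4\right) = 0$)
$c = - \frac{227}{2}$ ($c = \left(\frac{99}{2} + \left(2 - 2\right)^{2}\right) - 163 = \left(\frac{99}{2} + 0^{2}\right) - 163 = \left(\frac{99}{2} + 0\right) - 163 = \frac{99}{2} - 163 = - \frac{227}{2} \approx -113.5$)
$\left(c + E\right)^{2} = \left(- \frac{227}{2} + 0\right)^{2} = \left(- \frac{227}{2}\right)^{2} = \frac{51529}{4}$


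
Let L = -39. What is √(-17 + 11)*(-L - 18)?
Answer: 21*I*√6 ≈ 51.439*I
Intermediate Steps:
√(-17 + 11)*(-L - 18) = √(-17 + 11)*(-1*(-39) - 18) = √(-6)*(39 - 18) = (I*√6)*21 = 21*I*√6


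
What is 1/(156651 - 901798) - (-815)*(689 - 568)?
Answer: 73482671404/745147 ≈ 98615.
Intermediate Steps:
1/(156651 - 901798) - (-815)*(689 - 568) = 1/(-745147) - (-815)*121 = -1/745147 - 1*(-98615) = -1/745147 + 98615 = 73482671404/745147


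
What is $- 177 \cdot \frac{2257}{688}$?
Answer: $- \frac{399489}{688} \approx -580.65$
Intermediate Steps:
$- 177 \cdot \frac{2257}{688} = - 177 \cdot 2257 \cdot \frac{1}{688} = \left(-177\right) \frac{2257}{688} = - \frac{399489}{688}$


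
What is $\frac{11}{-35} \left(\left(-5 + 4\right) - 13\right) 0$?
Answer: $0$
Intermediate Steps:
$\frac{11}{-35} \left(\left(-5 + 4\right) - 13\right) 0 = 11 \left(- \frac{1}{35}\right) \left(-1 - 13\right) 0 = \left(- \frac{11}{35}\right) \left(-14\right) 0 = \frac{22}{5} \cdot 0 = 0$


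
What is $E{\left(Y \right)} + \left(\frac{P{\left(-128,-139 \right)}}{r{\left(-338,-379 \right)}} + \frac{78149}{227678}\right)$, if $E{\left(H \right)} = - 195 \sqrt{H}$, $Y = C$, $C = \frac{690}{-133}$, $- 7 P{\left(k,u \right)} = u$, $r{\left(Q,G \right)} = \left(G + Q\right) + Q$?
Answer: $\frac{545483123}{1681402030} - \frac{195 i \sqrt{91770}}{133} \approx 0.32442 - 444.15 i$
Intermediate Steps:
$r{\left(Q,G \right)} = G + 2 Q$
$P{\left(k,u \right)} = - \frac{u}{7}$
$C = - \frac{690}{133}$ ($C = 690 \left(- \frac{1}{133}\right) = - \frac{690}{133} \approx -5.188$)
$Y = - \frac{690}{133} \approx -5.188$
$E{\left(Y \right)} + \left(\frac{P{\left(-128,-139 \right)}}{r{\left(-338,-379 \right)}} + \frac{78149}{227678}\right) = - 195 \sqrt{- \frac{690}{133}} + \left(\frac{\left(- \frac{1}{7}\right) \left(-139\right)}{-379 + 2 \left(-338\right)} + \frac{78149}{227678}\right) = - 195 \frac{i \sqrt{91770}}{133} + \left(\frac{139}{7 \left(-379 - 676\right)} + 78149 \cdot \frac{1}{227678}\right) = - \frac{195 i \sqrt{91770}}{133} + \left(\frac{139}{7 \left(-1055\right)} + \frac{78149}{227678}\right) = - \frac{195 i \sqrt{91770}}{133} + \left(\frac{139}{7} \left(- \frac{1}{1055}\right) + \frac{78149}{227678}\right) = - \frac{195 i \sqrt{91770}}{133} + \left(- \frac{139}{7385} + \frac{78149}{227678}\right) = - \frac{195 i \sqrt{91770}}{133} + \frac{545483123}{1681402030} = \frac{545483123}{1681402030} - \frac{195 i \sqrt{91770}}{133}$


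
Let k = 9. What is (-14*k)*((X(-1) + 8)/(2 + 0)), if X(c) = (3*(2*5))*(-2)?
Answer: 3276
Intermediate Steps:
X(c) = -60 (X(c) = (3*10)*(-2) = 30*(-2) = -60)
(-14*k)*((X(-1) + 8)/(2 + 0)) = (-14*9)*((-60 + 8)/(2 + 0)) = -(-6552)/2 = -126*(-26) = 3276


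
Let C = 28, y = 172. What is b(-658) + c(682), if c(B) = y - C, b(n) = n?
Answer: -514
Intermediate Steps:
c(B) = 144 (c(B) = 172 - 1*28 = 172 - 28 = 144)
b(-658) + c(682) = -658 + 144 = -514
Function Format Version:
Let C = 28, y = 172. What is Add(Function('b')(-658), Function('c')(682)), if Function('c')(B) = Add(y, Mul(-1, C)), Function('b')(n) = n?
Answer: -514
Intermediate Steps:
Function('c')(B) = 144 (Function('c')(B) = Add(172, Mul(-1, 28)) = Add(172, -28) = 144)
Add(Function('b')(-658), Function('c')(682)) = Add(-658, 144) = -514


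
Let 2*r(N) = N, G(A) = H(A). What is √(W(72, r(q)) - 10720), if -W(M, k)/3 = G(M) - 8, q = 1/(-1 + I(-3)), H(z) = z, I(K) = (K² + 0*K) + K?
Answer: 4*I*√682 ≈ 104.46*I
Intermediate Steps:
I(K) = K + K² (I(K) = (K² + 0) + K = K² + K = K + K²)
G(A) = A
q = ⅕ (q = 1/(-1 - 3*(1 - 3)) = 1/(-1 - 3*(-2)) = 1/(-1 + 6) = 1/5 = ⅕ ≈ 0.20000)
r(N) = N/2
W(M, k) = 24 - 3*M (W(M, k) = -3*(M - 8) = -3*(-8 + M) = 24 - 3*M)
√(W(72, r(q)) - 10720) = √((24 - 3*72) - 10720) = √((24 - 216) - 10720) = √(-192 - 10720) = √(-10912) = 4*I*√682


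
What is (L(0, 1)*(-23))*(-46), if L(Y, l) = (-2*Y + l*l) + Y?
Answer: 1058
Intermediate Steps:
L(Y, l) = l**2 - Y (L(Y, l) = (-2*Y + l**2) + Y = (l**2 - 2*Y) + Y = l**2 - Y)
(L(0, 1)*(-23))*(-46) = ((1**2 - 1*0)*(-23))*(-46) = ((1 + 0)*(-23))*(-46) = (1*(-23))*(-46) = -23*(-46) = 1058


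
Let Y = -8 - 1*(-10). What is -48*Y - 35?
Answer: -131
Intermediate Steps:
Y = 2 (Y = -8 + 10 = 2)
-48*Y - 35 = -48*2 - 35 = -96 - 35 = -131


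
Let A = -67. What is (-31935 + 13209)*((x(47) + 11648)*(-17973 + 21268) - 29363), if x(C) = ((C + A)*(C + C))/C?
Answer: -715688937822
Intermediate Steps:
x(C) = -134 + 2*C (x(C) = ((C - 67)*(C + C))/C = ((-67 + C)*(2*C))/C = (2*C*(-67 + C))/C = -134 + 2*C)
(-31935 + 13209)*((x(47) + 11648)*(-17973 + 21268) - 29363) = (-31935 + 13209)*(((-134 + 2*47) + 11648)*(-17973 + 21268) - 29363) = -18726*(((-134 + 94) + 11648)*3295 - 29363) = -18726*((-40 + 11648)*3295 - 29363) = -18726*(11608*3295 - 29363) = -18726*(38248360 - 29363) = -18726*38218997 = -715688937822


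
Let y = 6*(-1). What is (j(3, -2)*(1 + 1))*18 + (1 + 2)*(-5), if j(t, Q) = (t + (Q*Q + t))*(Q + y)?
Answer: -2895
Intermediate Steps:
y = -6
j(t, Q) = (-6 + Q)*(Q² + 2*t) (j(t, Q) = (t + (Q*Q + t))*(Q - 6) = (t + (Q² + t))*(-6 + Q) = (t + (t + Q²))*(-6 + Q) = (Q² + 2*t)*(-6 + Q) = (-6 + Q)*(Q² + 2*t))
(j(3, -2)*(1 + 1))*18 + (1 + 2)*(-5) = (((-2)³ - 12*3 - 6*(-2)² + 2*(-2)*3)*(1 + 1))*18 + (1 + 2)*(-5) = ((-8 - 36 - 6*4 - 12)*2)*18 + 3*(-5) = ((-8 - 36 - 24 - 12)*2)*18 - 15 = -80*2*18 - 15 = -160*18 - 15 = -2880 - 15 = -2895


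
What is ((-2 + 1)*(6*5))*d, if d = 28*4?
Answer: -3360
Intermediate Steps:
d = 112
((-2 + 1)*(6*5))*d = ((-2 + 1)*(6*5))*112 = -1*30*112 = -30*112 = -3360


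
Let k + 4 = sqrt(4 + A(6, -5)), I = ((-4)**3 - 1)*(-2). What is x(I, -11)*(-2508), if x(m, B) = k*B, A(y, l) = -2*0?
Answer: -55176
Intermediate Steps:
A(y, l) = 0
I = 130 (I = (-64 - 1)*(-2) = -65*(-2) = 130)
k = -2 (k = -4 + sqrt(4 + 0) = -4 + sqrt(4) = -4 + 2 = -2)
x(m, B) = -2*B
x(I, -11)*(-2508) = -2*(-11)*(-2508) = 22*(-2508) = -55176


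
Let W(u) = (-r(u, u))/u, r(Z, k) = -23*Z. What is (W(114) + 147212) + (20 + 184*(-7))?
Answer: 145967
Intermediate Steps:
W(u) = 23 (W(u) = (-(-23)*u)/u = (23*u)/u = 23)
(W(114) + 147212) + (20 + 184*(-7)) = (23 + 147212) + (20 + 184*(-7)) = 147235 + (20 - 1288) = 147235 - 1268 = 145967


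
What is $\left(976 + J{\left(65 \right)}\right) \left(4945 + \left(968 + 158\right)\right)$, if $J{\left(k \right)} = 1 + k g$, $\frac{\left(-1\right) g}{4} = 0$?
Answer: $5931367$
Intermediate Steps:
$g = 0$ ($g = \left(-4\right) 0 = 0$)
$J{\left(k \right)} = 1$ ($J{\left(k \right)} = 1 + k 0 = 1 + 0 = 1$)
$\left(976 + J{\left(65 \right)}\right) \left(4945 + \left(968 + 158\right)\right) = \left(976 + 1\right) \left(4945 + \left(968 + 158\right)\right) = 977 \left(4945 + 1126\right) = 977 \cdot 6071 = 5931367$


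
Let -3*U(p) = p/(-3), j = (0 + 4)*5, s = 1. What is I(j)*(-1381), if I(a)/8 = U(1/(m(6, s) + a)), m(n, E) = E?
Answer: -11048/189 ≈ -58.455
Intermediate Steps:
j = 20 (j = 4*5 = 20)
U(p) = p/9 (U(p) = -p/(3*(-3)) = -p*(-1)/(3*3) = -(-1)*p/9 = p/9)
I(a) = 8/(9*(1 + a)) (I(a) = 8*(1/(9*(1 + a))) = 8/(9*(1 + a)))
I(j)*(-1381) = (8/(9*(1 + 20)))*(-1381) = ((8/9)/21)*(-1381) = ((8/9)*(1/21))*(-1381) = (8/189)*(-1381) = -11048/189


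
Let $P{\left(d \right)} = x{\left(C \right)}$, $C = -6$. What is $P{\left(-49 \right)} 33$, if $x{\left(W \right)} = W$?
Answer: $-198$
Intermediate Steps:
$P{\left(d \right)} = -6$
$P{\left(-49 \right)} 33 = \left(-6\right) 33 = -198$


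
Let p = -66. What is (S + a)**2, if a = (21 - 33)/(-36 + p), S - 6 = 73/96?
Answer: 126000625/2663424 ≈ 47.308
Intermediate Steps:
S = 649/96 (S = 6 + 73/96 = 649/96 ≈ 6.7604)
a = 2/17 (a = (21 - 33)/(-36 - 66) = -12/(-102) = -12*(-1/102) = 2/17 ≈ 0.11765)
(S + a)**2 = (649/96 + 2/17)**2 = (11225/1632)**2 = 126000625/2663424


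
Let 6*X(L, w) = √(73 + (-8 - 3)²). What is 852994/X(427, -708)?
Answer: 2558982*√194/97 ≈ 3.6745e+5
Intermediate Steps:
X(L, w) = √194/6 (X(L, w) = √(73 + (-8 - 3)²)/6 = √(73 + (-11)²)/6 = √(73 + 121)/6 = √194/6)
852994/X(427, -708) = 852994/((√194/6)) = 852994*(3*√194/97) = 2558982*√194/97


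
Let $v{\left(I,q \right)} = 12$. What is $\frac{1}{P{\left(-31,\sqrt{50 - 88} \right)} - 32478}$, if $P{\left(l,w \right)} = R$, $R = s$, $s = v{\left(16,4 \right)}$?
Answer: $- \frac{1}{32466} \approx -3.0801 \cdot 10^{-5}$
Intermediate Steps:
$s = 12$
$R = 12$
$P{\left(l,w \right)} = 12$
$\frac{1}{P{\left(-31,\sqrt{50 - 88} \right)} - 32478} = \frac{1}{12 - 32478} = \frac{1}{-32466} = - \frac{1}{32466}$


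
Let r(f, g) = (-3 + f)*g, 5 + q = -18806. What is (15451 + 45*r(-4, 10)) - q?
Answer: 31112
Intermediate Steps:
q = -18811 (q = -5 - 18806 = -18811)
r(f, g) = g*(-3 + f)
(15451 + 45*r(-4, 10)) - q = (15451 + 45*(10*(-3 - 4))) - 1*(-18811) = (15451 + 45*(10*(-7))) + 18811 = (15451 + 45*(-70)) + 18811 = (15451 - 3150) + 18811 = 12301 + 18811 = 31112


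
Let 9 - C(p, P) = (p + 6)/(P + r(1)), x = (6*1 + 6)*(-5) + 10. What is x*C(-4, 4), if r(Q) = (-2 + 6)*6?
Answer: -3125/7 ≈ -446.43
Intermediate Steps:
x = -50 (x = (6 + 6)*(-5) + 10 = 12*(-5) + 10 = -60 + 10 = -50)
r(Q) = 24 (r(Q) = 4*6 = 24)
C(p, P) = 9 - (6 + p)/(24 + P) (C(p, P) = 9 - (p + 6)/(P + 24) = 9 - (6 + p)/(24 + P))
x*C(-4, 4) = -50*(210 - 1*(-4) + 9*4)/(24 + 4) = -50*(210 + 4 + 36)/28 = -25*250/14 = -50*125/14 = -3125/7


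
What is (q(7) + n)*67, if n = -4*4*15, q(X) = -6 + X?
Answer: -16013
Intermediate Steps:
n = -240 (n = -16*15 = -240)
(q(7) + n)*67 = ((-6 + 7) - 240)*67 = (1 - 240)*67 = -239*67 = -16013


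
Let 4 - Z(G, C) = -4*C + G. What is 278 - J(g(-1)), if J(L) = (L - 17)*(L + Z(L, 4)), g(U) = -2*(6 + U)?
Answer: 818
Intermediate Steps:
Z(G, C) = 4 - G + 4*C (Z(G, C) = 4 - (-4*C + G) = 4 - (G - 4*C) = 4 + (-G + 4*C) = 4 - G + 4*C)
g(U) = -12 - 2*U
J(L) = -340 + 20*L (J(L) = (L - 17)*(L + (4 - L + 4*4)) = (-17 + L)*(L + (4 - L + 16)) = (-17 + L)*(L + (20 - L)) = (-17 + L)*20 = -340 + 20*L)
278 - J(g(-1)) = 278 - (-340 + 20*(-12 - 2*(-1))) = 278 - (-340 + 20*(-12 + 2)) = 278 - (-340 + 20*(-10)) = 278 - (-340 - 200) = 278 - 1*(-540) = 278 + 540 = 818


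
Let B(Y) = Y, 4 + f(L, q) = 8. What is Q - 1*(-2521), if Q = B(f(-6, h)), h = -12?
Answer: 2525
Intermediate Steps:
f(L, q) = 4 (f(L, q) = -4 + 8 = 4)
Q = 4
Q - 1*(-2521) = 4 - 1*(-2521) = 4 + 2521 = 2525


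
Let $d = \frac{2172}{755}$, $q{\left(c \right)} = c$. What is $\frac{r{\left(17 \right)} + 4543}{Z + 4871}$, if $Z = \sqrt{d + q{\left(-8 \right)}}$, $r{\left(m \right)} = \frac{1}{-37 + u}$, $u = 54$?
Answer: $\frac{94676263120}{101510500997} - \frac{51488 i \sqrt{730085}}{101510500997} \approx 0.93267 - 0.00043339 i$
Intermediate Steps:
$d = \frac{2172}{755}$ ($d = 2172 \cdot \frac{1}{755} = \frac{2172}{755} \approx 2.8768$)
$r{\left(m \right)} = \frac{1}{17}$ ($r{\left(m \right)} = \frac{1}{-37 + 54} = \frac{1}{17}$)
$Z = \frac{2 i \sqrt{730085}}{755}$ ($Z = \sqrt{\frac{2172}{755} - 8} = \sqrt{- \frac{3868}{755}} = \frac{2 i \sqrt{730085}}{755} \approx 2.2634 i$)
$\frac{r{\left(17 \right)} + 4543}{Z + 4871} = \frac{\frac{1}{17} + 4543}{\frac{2 i \sqrt{730085}}{755} + 4871} = \frac{77232}{17 \left(4871 + \frac{2 i \sqrt{730085}}{755}\right)}$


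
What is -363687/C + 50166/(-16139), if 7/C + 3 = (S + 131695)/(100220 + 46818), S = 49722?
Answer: 1524251462040465/16611323974 ≈ 91760.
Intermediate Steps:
C = -1029266/259697 (C = 7/(-3 + (49722 + 131695)/(100220 + 46818)) = 7/(-3 + 181417/147038) = 7/(-259697/147038) = 7*(-147038/259697) = -1029266/259697 ≈ -3.9633)
-363687/C + 50166/(-16139) = -363687/(-1029266/259697) + 50166/(-16139) = -363687*(-259697/1029266) + 50166*(-1/16139) = 94448422839/1029266 - 50166/16139 = 1524251462040465/16611323974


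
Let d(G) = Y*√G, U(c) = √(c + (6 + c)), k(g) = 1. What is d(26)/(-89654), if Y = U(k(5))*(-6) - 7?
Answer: √26*(7 + 12*√2)/89654 ≈ 0.0013633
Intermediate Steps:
U(c) = √(6 + 2*c)
Y = -7 - 12*√2 (Y = √(6 + 2*1)*(-6) - 7 = √(6 + 2)*(-6) - 7 = √8*(-6) - 7 = (2*√2)*(-6) - 7 = -12*√2 - 7 = -7 - 12*√2 ≈ -23.971)
d(G) = √G*(-7 - 12*√2) (d(G) = (-7 - 12*√2)*√G = √G*(-7 - 12*√2))
d(26)/(-89654) = (√26*(-7 - 12*√2))/(-89654) = (√26*(-7 - 12*√2))*(-1/89654) = -√26*(-7 - 12*√2)/89654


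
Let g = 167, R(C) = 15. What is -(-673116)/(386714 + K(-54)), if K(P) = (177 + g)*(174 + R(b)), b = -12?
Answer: 336558/225865 ≈ 1.4901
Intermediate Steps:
K(P) = 65016 (K(P) = (177 + 167)*(174 + 15) = 344*189 = 65016)
-(-673116)/(386714 + K(-54)) = -(-673116)/(386714 + 65016) = -(-673116)/451730 = -1*(-336558/225865) = 336558/225865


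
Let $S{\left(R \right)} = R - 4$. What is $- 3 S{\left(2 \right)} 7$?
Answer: $42$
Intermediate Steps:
$S{\left(R \right)} = -4 + R$ ($S{\left(R \right)} = R - 4 = -4 + R$)
$- 3 S{\left(2 \right)} 7 = - 3 \left(-4 + 2\right) 7 = \left(-3\right) \left(-2\right) 7 = 6 \cdot 7 = 42$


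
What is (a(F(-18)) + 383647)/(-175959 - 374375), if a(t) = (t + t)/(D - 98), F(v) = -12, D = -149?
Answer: -94760833/135932498 ≈ -0.69712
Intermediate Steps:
a(t) = -2*t/247 (a(t) = (t + t)/(-149 - 98) = (2*t)/(-247) = (2*t)*(-1/247) = -2*t/247)
(a(F(-18)) + 383647)/(-175959 - 374375) = (-2/247*(-12) + 383647)/(-175959 - 374375) = (24/247 + 383647)/(-550334) = (94760833/247)*(-1/550334) = -94760833/135932498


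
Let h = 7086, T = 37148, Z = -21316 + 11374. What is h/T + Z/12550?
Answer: -279279/464350 ≈ -0.60144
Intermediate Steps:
Z = -9942
h/T + Z/12550 = 7086/37148 - 9942/12550 = 7086*(1/37148) - 9942*1/12550 = 3543/18574 - 4971/6275 = -279279/464350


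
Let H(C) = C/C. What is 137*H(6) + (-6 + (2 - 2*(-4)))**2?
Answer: 153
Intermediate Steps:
H(C) = 1
137*H(6) + (-6 + (2 - 2*(-4)))**2 = 137*1 + (-6 + (2 - 2*(-4)))**2 = 137 + (-6 + (2 + 8))**2 = 137 + (-6 + 10)**2 = 137 + 4**2 = 137 + 16 = 153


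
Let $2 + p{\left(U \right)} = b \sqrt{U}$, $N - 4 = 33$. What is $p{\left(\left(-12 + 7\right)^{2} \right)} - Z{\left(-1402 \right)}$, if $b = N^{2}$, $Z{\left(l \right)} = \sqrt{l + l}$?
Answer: $6843 - 2 i \sqrt{701} \approx 6843.0 - 52.953 i$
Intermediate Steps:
$N = 37$ ($N = 4 + 33 = 37$)
$Z{\left(l \right)} = \sqrt{2} \sqrt{l}$ ($Z{\left(l \right)} = \sqrt{2 l} = \sqrt{2} \sqrt{l}$)
$b = 1369$ ($b = 37^{2} = 1369$)
$p{\left(U \right)} = -2 + 1369 \sqrt{U}$
$p{\left(\left(-12 + 7\right)^{2} \right)} - Z{\left(-1402 \right)} = \left(-2 + 1369 \sqrt{\left(-12 + 7\right)^{2}}\right) - \sqrt{2} \sqrt{-1402} = \left(-2 + 1369 \sqrt{\left(-5\right)^{2}}\right) - \sqrt{2} i \sqrt{1402} = \left(-2 + 1369 \sqrt{25}\right) - 2 i \sqrt{701} = \left(-2 + 1369 \cdot 5\right) - 2 i \sqrt{701} = \left(-2 + 6845\right) - 2 i \sqrt{701} = 6843 - 2 i \sqrt{701}$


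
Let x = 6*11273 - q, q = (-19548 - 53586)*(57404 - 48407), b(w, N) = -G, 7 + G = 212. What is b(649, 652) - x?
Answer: -658054441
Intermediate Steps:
G = 205 (G = -7 + 212 = 205)
b(w, N) = -205 (b(w, N) = -1*205 = -205)
q = -657986598 (q = -73134*8997 = -657986598)
x = 658054236 (x = 6*11273 - 1*(-657986598) = 67638 + 657986598 = 658054236)
b(649, 652) - x = -205 - 1*658054236 = -205 - 658054236 = -658054441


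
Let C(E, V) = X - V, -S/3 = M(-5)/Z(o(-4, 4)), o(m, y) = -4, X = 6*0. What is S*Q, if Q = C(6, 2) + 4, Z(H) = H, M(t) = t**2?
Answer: 75/2 ≈ 37.500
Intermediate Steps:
X = 0
S = 75/4 (S = -3*(-5)**2/(-4) = -75*(-1)/4 = -3*(-25/4) = 75/4 ≈ 18.750)
C(E, V) = -V (C(E, V) = 0 - V = -V)
Q = 2 (Q = -1*2 + 4 = -2 + 4 = 2)
S*Q = (75/4)*2 = 75/2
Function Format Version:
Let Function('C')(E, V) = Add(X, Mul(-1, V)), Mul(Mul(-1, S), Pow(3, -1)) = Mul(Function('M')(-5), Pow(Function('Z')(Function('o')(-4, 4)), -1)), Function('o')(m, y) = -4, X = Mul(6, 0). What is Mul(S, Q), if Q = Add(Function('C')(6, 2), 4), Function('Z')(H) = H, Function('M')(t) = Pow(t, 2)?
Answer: Rational(75, 2) ≈ 37.500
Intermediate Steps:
X = 0
S = Rational(75, 4) (S = Mul(-3, Mul(Pow(-5, 2), Pow(-4, -1))) = Mul(-3, Mul(25, Rational(-1, 4))) = Mul(-3, Rational(-25, 4)) = Rational(75, 4) ≈ 18.750)
Function('C')(E, V) = Mul(-1, V) (Function('C')(E, V) = Add(0, Mul(-1, V)) = Mul(-1, V))
Q = 2 (Q = Add(Mul(-1, 2), 4) = Add(-2, 4) = 2)
Mul(S, Q) = Mul(Rational(75, 4), 2) = Rational(75, 2)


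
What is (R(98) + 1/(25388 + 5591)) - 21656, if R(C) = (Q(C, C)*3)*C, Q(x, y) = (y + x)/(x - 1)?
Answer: -63290344735/3004963 ≈ -21062.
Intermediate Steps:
Q(x, y) = (x + y)/(-1 + x)
R(C) = 6*C²/(-1 + C) (R(C) = (((C + C)/(-1 + C))*3)*C = (((2*C)/(-1 + C))*3)*C = ((2*C/(-1 + C))*3)*C = (6*C/(-1 + C))*C = 6*C²/(-1 + C))
(R(98) + 1/(25388 + 5591)) - 21656 = (6*98²/(-1 + 98) + 1/(25388 + 5591)) - 21656 = (6*9604/97 + 1/30979) - 21656 = (6*9604*(1/97) + 1/30979) - 21656 = (57624/97 + 1/30979) - 21656 = 1785133993/3004963 - 21656 = -63290344735/3004963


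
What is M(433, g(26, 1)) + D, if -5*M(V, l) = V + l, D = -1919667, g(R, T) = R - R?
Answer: -9598768/5 ≈ -1.9198e+6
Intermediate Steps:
g(R, T) = 0
M(V, l) = -V/5 - l/5 (M(V, l) = -(V + l)/5 = -V/5 - l/5)
M(433, g(26, 1)) + D = (-1/5*433 - 1/5*0) - 1919667 = (-433/5 + 0) - 1919667 = -433/5 - 1919667 = -9598768/5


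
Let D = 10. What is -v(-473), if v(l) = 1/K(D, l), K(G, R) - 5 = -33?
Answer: 1/28 ≈ 0.035714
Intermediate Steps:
K(G, R) = -28 (K(G, R) = 5 - 33 = -28)
v(l) = -1/28 (v(l) = 1/(-28) = -1/28)
-v(-473) = -1*(-1/28) = 1/28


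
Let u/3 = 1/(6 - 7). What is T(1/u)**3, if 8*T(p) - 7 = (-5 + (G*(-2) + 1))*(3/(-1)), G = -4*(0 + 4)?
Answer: -456533/512 ≈ -891.67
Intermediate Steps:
G = -16 (G = -4*4 = -16)
u = -3 (u = 3/(6 - 7) = 3/(-1) = 3*(-1) = -3)
T(p) = -77/8 (T(p) = 7/8 + ((-5 + (-16*(-2) + 1))*(3/(-1)))/8 = 7/8 + ((-5 + (32 + 1))*(3*(-1)))/8 = 7/8 + ((-5 + 33)*(-3))/8 = 7/8 + (28*(-3))/8 = 7/8 + (1/8)*(-84) = 7/8 - 21/2 = -77/8)
T(1/u)**3 = (-77/8)**3 = -456533/512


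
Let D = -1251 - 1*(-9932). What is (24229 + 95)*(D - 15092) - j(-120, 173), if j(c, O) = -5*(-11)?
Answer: -155941219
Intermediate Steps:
j(c, O) = 55
D = 8681 (D = -1251 + 9932 = 8681)
(24229 + 95)*(D - 15092) - j(-120, 173) = (24229 + 95)*(8681 - 15092) - 1*55 = 24324*(-6411) - 55 = -155941164 - 55 = -155941219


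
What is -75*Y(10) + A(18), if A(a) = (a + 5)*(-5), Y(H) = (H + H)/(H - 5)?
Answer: -415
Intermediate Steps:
Y(H) = 2*H/(-5 + H) (Y(H) = (2*H)/(-5 + H) = 2*H/(-5 + H))
A(a) = -25 - 5*a (A(a) = (5 + a)*(-5) = -25 - 5*a)
-75*Y(10) + A(18) = -150*10/(-5 + 10) + (-25 - 5*18) = -150*10/5 + (-25 - 90) = -150*10/5 - 115 = -75*4 - 115 = -300 - 115 = -415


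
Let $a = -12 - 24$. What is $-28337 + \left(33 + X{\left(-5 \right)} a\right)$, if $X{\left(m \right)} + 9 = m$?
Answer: $-27800$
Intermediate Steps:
$X{\left(m \right)} = -9 + m$
$a = -36$ ($a = -12 - 24 = -36$)
$-28337 + \left(33 + X{\left(-5 \right)} a\right) = -28337 + \left(33 + \left(-9 - 5\right) \left(-36\right)\right) = -28337 + \left(33 - -504\right) = -28337 + \left(33 + 504\right) = -28337 + 537 = -27800$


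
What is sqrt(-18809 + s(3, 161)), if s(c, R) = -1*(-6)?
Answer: I*sqrt(18803) ≈ 137.12*I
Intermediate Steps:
s(c, R) = 6
sqrt(-18809 + s(3, 161)) = sqrt(-18809 + 6) = sqrt(-18803) = I*sqrt(18803)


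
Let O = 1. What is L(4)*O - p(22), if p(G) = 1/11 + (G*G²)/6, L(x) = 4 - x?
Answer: -58567/33 ≈ -1774.8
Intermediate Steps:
p(G) = 1/11 + G³/6 (p(G) = 1*(1/11) + G³*(⅙) = 1/11 + G³/6)
L(4)*O - p(22) = (4 - 1*4)*1 - (1/11 + (⅙)*22³) = (4 - 4)*1 - (1/11 + (⅙)*10648) = 0*1 - (1/11 + 5324/3) = 0 - 1*58567/33 = 0 - 58567/33 = -58567/33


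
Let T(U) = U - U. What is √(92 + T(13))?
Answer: 2*√23 ≈ 9.5917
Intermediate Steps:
T(U) = 0
√(92 + T(13)) = √(92 + 0) = √92 = 2*√23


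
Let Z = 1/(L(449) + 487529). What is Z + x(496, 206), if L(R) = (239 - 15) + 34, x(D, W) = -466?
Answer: -227308741/487787 ≈ -466.00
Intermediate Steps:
L(R) = 258 (L(R) = 224 + 34 = 258)
Z = 1/487787 (Z = 1/(258 + 487529) = 1/487787 ≈ 2.0501e-6)
Z + x(496, 206) = 1/487787 - 466 = -227308741/487787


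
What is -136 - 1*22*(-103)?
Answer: 2130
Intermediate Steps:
-136 - 1*22*(-103) = -136 - 22*(-103) = -136 + 2266 = 2130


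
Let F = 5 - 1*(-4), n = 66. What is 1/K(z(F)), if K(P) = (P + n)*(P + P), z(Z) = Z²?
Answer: 1/23814 ≈ 4.1992e-5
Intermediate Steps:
F = 9 (F = 5 + 4 = 9)
K(P) = 2*P*(66 + P) (K(P) = (P + 66)*(P + P) = (66 + P)*(2*P) = 2*P*(66 + P))
1/K(z(F)) = 1/(2*9²*(66 + 9²)) = 1/(2*81*(66 + 81)) = 1/(2*81*147) = 1/23814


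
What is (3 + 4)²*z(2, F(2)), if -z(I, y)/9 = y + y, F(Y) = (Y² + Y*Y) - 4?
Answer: -3528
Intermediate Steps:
F(Y) = -4 + 2*Y² (F(Y) = (Y² + Y²) - 4 = 2*Y² - 4 = -4 + 2*Y²)
z(I, y) = -18*y (z(I, y) = -9*(y + y) = -18*y)
(3 + 4)²*z(2, F(2)) = (3 + 4)²*(-18*(-4 + 2*2²)) = 7²*(-18*(-4 + 2*4)) = 49*(-18*(-4 + 8)) = 49*(-18*4) = 49*(-72) = -3528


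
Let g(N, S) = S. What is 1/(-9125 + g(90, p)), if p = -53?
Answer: -1/9178 ≈ -0.00010896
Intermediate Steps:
1/(-9125 + g(90, p)) = 1/(-9125 - 53) = 1/(-9178) = -1/9178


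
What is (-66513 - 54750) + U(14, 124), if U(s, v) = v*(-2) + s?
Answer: -121497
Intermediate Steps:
U(s, v) = s - 2*v (U(s, v) = -2*v + s = s - 2*v)
(-66513 - 54750) + U(14, 124) = (-66513 - 54750) + (14 - 2*124) = -121263 + (14 - 248) = -121263 - 234 = -121497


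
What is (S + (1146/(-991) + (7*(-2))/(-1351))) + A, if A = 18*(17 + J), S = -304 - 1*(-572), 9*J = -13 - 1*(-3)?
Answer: 105740506/191263 ≈ 552.85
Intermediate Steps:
J = -10/9 (J = (-13 - 1*(-3))/9 = (-13 + 3)/9 = (⅑)*(-10) = -10/9 ≈ -1.1111)
S = 268 (S = -304 + 572 = 268)
A = 286 (A = 18*(17 - 10/9) = 18*(143/9) = 286)
(S + (1146/(-991) + (7*(-2))/(-1351))) + A = (268 + (1146/(-991) + (7*(-2))/(-1351))) + 286 = (268 + (1146*(-1/991) - 14*(-1/1351))) + 286 = (268 + (-1146/991 + 2/193)) + 286 = (268 - 219196/191263) + 286 = 51039288/191263 + 286 = 105740506/191263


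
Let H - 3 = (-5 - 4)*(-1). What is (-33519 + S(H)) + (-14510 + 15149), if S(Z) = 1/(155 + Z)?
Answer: -5490959/167 ≈ -32880.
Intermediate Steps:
H = 12 (H = 3 + (-5 - 4)*(-1) = 3 - 9*(-1) = 3 + 9 = 12)
(-33519 + S(H)) + (-14510 + 15149) = (-33519 + 1/(155 + 12)) + (-14510 + 15149) = (-33519 + 1/167) + 639 = -5597672/167 + 639 = -5490959/167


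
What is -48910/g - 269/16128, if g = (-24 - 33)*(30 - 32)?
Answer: -131475191/306432 ≈ -429.05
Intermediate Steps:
g = 114 (g = -57*(-2) = 114)
-48910/g - 269/16128 = -48910/114 - 269/16128 = -48910*1/114 - 269*1/16128 = -24455/57 - 269/16128 = -131475191/306432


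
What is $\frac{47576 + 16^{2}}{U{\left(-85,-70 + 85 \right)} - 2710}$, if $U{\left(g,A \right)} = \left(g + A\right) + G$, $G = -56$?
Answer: $- \frac{11958}{709} \approx -16.866$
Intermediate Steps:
$U{\left(g,A \right)} = -56 + A + g$ ($U{\left(g,A \right)} = \left(g + A\right) - 56 = \left(A + g\right) - 56 = -56 + A + g$)
$\frac{47576 + 16^{2}}{U{\left(-85,-70 + 85 \right)} - 2710} = \frac{47576 + 16^{2}}{\left(-56 + \left(-70 + 85\right) - 85\right) - 2710} = \frac{47576 + 256}{\left(-56 + 15 - 85\right) - 2710} = \frac{47832}{-126 - 2710} = \frac{47832}{-2836} = 47832 \left(- \frac{1}{2836}\right) = - \frac{11958}{709}$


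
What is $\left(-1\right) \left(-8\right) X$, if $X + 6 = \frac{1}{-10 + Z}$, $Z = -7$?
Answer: $- \frac{824}{17} \approx -48.471$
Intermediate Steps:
$X = - \frac{103}{17}$ ($X = -6 + \frac{1}{-10 - 7} = -6 + \frac{1}{-17} = -6 - \frac{1}{17} = - \frac{103}{17} \approx -6.0588$)
$\left(-1\right) \left(-8\right) X = \left(-1\right) \left(-8\right) \left(- \frac{103}{17}\right) = 8 \left(- \frac{103}{17}\right) = - \frac{824}{17}$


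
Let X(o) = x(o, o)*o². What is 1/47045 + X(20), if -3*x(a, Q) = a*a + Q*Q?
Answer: -15054399997/141135 ≈ -1.0667e+5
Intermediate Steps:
x(a, Q) = -Q²/3 - a²/3 (x(a, Q) = -(a*a + Q*Q)/3 = -(a² + Q²)/3 = -(Q² + a²)/3 = -Q²/3 - a²/3)
X(o) = -2*o⁴/3 (X(o) = (-o²/3 - o²/3)*o² = (-2*o²/3)*o² = -2*o⁴/3)
1/47045 + X(20) = 1/47045 - ⅔*20⁴ = 1/47045 - ⅔*160000 = 1/47045 - 320000/3 = -15054399997/141135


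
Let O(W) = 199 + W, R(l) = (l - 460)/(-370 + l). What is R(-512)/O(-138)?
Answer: 54/2989 ≈ 0.018066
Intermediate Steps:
R(l) = (-460 + l)/(-370 + l)
R(-512)/O(-138) = ((-460 - 512)/(-370 - 512))/(199 - 138) = (-972/(-882))/61 = -1/882*(-972)*(1/61) = (54/49)*(1/61) = 54/2989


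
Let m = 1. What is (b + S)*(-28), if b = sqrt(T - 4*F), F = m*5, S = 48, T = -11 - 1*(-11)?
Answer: -1344 - 56*I*sqrt(5) ≈ -1344.0 - 125.22*I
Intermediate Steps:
T = 0 (T = -11 + 11 = 0)
F = 5 (F = 1*5 = 5)
b = 2*I*sqrt(5) (b = sqrt(0 - 4*5) = sqrt(0 - 20) = sqrt(-20) = 2*I*sqrt(5) ≈ 4.4721*I)
(b + S)*(-28) = (2*I*sqrt(5) + 48)*(-28) = (48 + 2*I*sqrt(5))*(-28) = -1344 - 56*I*sqrt(5)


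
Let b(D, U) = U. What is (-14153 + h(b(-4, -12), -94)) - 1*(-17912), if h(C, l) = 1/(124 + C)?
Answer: 421009/112 ≈ 3759.0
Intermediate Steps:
(-14153 + h(b(-4, -12), -94)) - 1*(-17912) = (-14153 + 1/(124 - 12)) - 1*(-17912) = (-14153 + 1/112) + 17912 = -1585135/112 + 17912 = 421009/112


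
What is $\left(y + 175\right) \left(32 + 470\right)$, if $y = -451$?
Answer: $-138552$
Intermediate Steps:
$\left(y + 175\right) \left(32 + 470\right) = \left(-451 + 175\right) \left(32 + 470\right) = \left(-276\right) 502 = -138552$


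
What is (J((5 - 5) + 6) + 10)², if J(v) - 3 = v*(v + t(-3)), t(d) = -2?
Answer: 1369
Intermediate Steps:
J(v) = 3 + v*(-2 + v) (J(v) = 3 + v*(v - 2) = 3 + v*(-2 + v))
(J((5 - 5) + 6) + 10)² = ((3 + ((5 - 5) + 6)² - 2*((5 - 5) + 6)) + 10)² = ((3 + (0 + 6)² - 2*(0 + 6)) + 10)² = ((3 + 6² - 2*6) + 10)² = ((3 + 36 - 12) + 10)² = (27 + 10)² = 37² = 1369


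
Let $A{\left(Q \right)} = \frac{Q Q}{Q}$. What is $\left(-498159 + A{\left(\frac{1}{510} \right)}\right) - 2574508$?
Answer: $- \frac{1567060169}{510} \approx -3.0727 \cdot 10^{6}$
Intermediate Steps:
$A{\left(Q \right)} = Q$ ($A{\left(Q \right)} = \frac{Q^{2}}{Q} = Q$)
$\left(-498159 + A{\left(\frac{1}{510} \right)}\right) - 2574508 = \left(-498159 + \frac{1}{510}\right) - 2574508 = - \frac{254061089}{510} - 2574508 = - \frac{1567060169}{510}$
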